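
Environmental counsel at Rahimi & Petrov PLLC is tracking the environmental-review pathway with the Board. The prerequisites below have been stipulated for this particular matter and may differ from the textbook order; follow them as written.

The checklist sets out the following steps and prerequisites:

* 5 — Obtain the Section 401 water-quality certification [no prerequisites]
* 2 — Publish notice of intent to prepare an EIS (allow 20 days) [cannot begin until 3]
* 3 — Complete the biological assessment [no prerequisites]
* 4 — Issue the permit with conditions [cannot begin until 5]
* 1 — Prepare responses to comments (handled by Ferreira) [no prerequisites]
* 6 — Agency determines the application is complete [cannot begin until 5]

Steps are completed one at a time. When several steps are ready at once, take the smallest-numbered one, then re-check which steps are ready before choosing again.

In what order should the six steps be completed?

1, 3 and 5 have no prerequisites; 1 has the earlier label, so 1 is first.
Now 3 and 5 have their prerequisites met. 3 has the earlier label, so 3 next.
2 now also ready, so the ready set is {2, 5}; 2 has the earlier label → 2.
Next only 5 has its prerequisites met → 5.
Ready: 4 and 6. 4 has the earlier label → 4.
Next only 6 has its prerequisites met → 6.

1 3 2 5 4 6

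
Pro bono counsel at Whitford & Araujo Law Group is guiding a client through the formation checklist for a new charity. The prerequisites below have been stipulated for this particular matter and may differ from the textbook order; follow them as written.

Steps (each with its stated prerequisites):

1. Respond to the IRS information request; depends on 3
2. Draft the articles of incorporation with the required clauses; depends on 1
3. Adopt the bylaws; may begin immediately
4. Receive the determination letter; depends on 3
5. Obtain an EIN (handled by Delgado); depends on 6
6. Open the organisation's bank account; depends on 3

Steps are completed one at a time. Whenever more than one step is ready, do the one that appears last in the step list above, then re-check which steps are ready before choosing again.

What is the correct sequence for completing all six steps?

3 is the only step with nothing outstanding, so it goes first.
Now 6, 4 and 1 have their prerequisites met. 6 is listed later, so 6 next.
5 now also ready, so the ready set is {5, 4, 1}; 5 is listed later → 5.
4 and 1 are both available; 4 is listed later → 4.
Next only 1 has its prerequisites met → 1.
That leaves 2 as the only ready step → 2.

3, 6, 5, 4, 1, 2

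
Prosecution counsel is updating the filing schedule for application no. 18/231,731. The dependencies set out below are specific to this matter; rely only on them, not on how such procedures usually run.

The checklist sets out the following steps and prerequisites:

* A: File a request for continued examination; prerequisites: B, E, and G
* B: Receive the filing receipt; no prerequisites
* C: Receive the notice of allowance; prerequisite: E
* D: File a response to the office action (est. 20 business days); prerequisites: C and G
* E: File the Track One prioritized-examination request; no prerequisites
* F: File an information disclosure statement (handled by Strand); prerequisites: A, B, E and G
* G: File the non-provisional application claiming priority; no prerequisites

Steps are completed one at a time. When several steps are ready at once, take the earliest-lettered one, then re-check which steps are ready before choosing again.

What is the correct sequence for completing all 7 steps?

B → E → C → G → A → D → F

Nothing is required for B, E and G. B has the earlier label → B first.
Now E and G have their prerequisites met. E has the earlier label, so E next.
C now also ready, so the ready set is {C, G}; C has the earlier label → C.
That leaves G as the only ready step → G.
A and D are both available; A has the earlier label → A.
D and F are both available; D has the earlier label → D.
F needed A, B, E and G, now all done → F.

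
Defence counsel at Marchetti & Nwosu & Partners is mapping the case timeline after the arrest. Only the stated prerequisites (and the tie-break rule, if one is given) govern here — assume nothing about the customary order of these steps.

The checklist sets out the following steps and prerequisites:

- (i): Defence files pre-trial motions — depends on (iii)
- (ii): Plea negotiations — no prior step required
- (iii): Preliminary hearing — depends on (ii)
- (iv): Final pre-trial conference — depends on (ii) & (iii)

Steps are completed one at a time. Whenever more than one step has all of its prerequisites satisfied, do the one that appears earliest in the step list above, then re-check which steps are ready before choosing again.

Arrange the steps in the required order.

(ii), (iii), (i), (iv)

(ii) has no prerequisites → (ii) first.
(iii) needed (ii), now all done → (iii).
(i) and (iv) are both available; (i) is listed earlier → (i).
(iv) needed (ii) and (iii), now all done → (iv).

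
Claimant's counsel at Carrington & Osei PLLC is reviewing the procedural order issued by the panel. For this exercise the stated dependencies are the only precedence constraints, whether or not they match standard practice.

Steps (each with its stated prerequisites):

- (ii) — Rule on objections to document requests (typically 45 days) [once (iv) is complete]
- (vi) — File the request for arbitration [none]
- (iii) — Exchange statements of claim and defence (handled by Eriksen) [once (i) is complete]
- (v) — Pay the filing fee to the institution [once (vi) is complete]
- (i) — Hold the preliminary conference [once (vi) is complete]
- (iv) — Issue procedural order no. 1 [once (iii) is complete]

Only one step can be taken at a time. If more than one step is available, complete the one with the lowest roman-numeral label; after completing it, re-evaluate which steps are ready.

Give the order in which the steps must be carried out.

(vi), (i), (iii), (iv), (ii), (v)

(vi) is the only step with nothing outstanding, so it goes first.
Ready: (i) and (v). (i) has the earlier label → (i).
(iii) now also ready, so the ready set is {(iii), (v)}; (iii) has the earlier label → (iii).
(iv) now also ready, so the ready set is {(iv), (v)}; (iv) has the earlier label → (iv).
Now (ii) and (v) have their prerequisites met. (ii) has the earlier label, so (ii) next.
(v) needed (vi), now all done → (v).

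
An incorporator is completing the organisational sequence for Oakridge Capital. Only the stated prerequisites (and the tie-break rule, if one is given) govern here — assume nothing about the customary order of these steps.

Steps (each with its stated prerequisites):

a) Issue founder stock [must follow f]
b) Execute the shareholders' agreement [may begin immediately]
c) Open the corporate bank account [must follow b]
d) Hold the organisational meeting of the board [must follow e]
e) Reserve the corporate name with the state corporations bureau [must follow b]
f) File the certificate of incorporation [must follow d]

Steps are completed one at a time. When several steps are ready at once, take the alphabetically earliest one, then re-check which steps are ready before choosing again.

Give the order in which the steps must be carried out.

b is the only step with nothing outstanding, so it goes first.
Now c and e have their prerequisites met. c has the earlier label, so c next.
e needed b, now all done → e.
d is the only step now ready → d.
f needed d, now all done → f.
a needed f, now all done → a.

b, c, e, d, f, a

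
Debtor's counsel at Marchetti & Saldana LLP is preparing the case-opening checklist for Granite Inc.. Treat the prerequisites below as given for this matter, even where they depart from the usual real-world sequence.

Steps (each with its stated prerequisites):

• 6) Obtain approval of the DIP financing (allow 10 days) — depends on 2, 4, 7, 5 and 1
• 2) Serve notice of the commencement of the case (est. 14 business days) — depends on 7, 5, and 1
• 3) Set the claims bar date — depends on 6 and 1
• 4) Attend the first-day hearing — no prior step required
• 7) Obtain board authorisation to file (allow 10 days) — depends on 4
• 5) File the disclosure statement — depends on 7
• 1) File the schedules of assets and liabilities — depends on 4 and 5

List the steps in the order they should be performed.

4, 7, 5, 1, 2, 6, 3

Only 4 has no prerequisites, so it is first.
7 needed 4, now all done → 7.
That leaves 5 as the only ready step → 5.
1 needed 4 and 5, now all done → 1.
2 is the only step now ready → 2.
Next only 6 has its prerequisites met → 6.
That leaves 3 as the only ready step → 3.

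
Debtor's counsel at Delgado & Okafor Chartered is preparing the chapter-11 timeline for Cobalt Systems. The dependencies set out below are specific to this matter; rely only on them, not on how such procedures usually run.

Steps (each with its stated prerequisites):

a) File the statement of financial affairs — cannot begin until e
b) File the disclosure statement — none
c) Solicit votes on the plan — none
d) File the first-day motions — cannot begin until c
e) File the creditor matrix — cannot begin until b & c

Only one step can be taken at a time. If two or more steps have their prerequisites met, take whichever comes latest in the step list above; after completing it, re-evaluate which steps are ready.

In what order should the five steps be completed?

Nothing is required for c and b. c is listed later → c first.
d now also ready, so the ready set is {d, b}; d is listed later → d.
b is the only step now ready → b.
That leaves e as the only ready step → e.
That leaves a as the only ready step → a.

c d b e a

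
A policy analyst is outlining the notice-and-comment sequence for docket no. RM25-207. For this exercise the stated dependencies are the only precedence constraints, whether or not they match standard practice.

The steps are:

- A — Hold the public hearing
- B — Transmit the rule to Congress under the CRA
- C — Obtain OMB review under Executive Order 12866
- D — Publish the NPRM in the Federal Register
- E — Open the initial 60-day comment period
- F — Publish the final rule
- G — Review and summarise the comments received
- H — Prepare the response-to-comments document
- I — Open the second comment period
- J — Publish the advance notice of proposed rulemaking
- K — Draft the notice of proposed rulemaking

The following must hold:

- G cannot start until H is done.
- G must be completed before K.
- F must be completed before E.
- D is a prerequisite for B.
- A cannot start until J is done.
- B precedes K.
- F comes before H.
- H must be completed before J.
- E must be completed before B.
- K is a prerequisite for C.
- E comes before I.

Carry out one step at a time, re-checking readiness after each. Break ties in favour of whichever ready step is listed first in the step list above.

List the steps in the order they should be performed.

D and F have no prerequisites; D is listed earlier, so D is first.
F is the only step now ready → F.
Ready: E and H. E is listed earlier → E.
B and I now also ready, so the ready set is {B, H, I}; B is listed earlier → B.
H and I are both available; H is listed earlier → H.
G, I and J are all available; G is listed earlier → G.
Now I, J and K have their prerequisites met. I is listed earlier, so I next.
J and K are both available; J is listed earlier → J.
A and K are both available; A is listed earlier → A.
That leaves K as the only ready step → K.
C is the only step now ready → C.

D F E B H G I J A K C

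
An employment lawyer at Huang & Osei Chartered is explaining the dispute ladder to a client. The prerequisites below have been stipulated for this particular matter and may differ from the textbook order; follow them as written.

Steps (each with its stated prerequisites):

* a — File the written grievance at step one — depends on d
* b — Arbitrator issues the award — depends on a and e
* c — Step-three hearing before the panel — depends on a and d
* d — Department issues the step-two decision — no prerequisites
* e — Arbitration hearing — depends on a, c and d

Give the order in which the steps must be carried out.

d, a, c, e, b

Only d has no prerequisites, so it is first.
a needed d, now all done → a.
c needed a and d, now all done → c.
e needed a, c and d, now all done → e.
That leaves b as the only ready step → b.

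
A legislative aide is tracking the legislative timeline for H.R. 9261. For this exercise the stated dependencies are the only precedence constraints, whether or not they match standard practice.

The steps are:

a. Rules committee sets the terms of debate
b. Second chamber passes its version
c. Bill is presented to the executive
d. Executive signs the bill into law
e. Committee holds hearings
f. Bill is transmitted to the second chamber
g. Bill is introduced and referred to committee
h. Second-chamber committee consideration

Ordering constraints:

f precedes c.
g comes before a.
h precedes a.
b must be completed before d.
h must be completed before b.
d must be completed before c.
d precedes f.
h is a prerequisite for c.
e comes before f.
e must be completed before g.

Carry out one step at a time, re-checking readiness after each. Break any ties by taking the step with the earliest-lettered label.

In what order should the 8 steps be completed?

Nothing is required for e and h. e has the earlier label → e first.
Now g and h have their prerequisites met. g has the earlier label, so g next.
Next only h has its prerequisites met → h.
a and b are both available; a has the earlier label → a.
That leaves b as the only ready step → b.
That leaves d as the only ready step → d.
Next only f has its prerequisites met → f.
c needed d, f and h, now all done → c.

e, g, h, a, b, d, f, c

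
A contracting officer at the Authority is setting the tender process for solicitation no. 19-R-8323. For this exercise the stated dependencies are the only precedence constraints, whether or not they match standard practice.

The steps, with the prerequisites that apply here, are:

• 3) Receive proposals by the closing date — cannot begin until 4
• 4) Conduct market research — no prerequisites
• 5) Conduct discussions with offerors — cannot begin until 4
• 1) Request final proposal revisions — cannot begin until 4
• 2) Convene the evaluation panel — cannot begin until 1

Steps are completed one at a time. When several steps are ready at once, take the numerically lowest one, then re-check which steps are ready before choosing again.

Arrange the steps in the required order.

4 1 2 3 5

Only 4 has no prerequisites, so it is first.
1, 3 and 5 are all available; 1 has the earlier label → 1.
2, 3 and 5 are all available; 2 has the earlier label → 2.
Now 3 and 5 have their prerequisites met. 3 has the earlier label, so 3 next.
Next only 5 has its prerequisites met → 5.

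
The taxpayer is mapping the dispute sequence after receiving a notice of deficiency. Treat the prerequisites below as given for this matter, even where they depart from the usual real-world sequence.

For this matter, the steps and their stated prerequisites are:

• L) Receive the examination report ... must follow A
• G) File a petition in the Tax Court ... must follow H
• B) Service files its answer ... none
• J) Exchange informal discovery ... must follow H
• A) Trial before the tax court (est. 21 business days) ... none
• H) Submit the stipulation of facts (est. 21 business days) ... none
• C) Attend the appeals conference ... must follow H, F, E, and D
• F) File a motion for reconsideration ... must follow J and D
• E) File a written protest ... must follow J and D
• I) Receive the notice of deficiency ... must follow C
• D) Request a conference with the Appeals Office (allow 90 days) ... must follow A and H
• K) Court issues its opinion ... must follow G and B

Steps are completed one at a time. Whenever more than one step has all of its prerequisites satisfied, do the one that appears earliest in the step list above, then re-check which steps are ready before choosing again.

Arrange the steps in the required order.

B, A and H have no prerequisites; B is listed earlier, so B is first.
Now A and H have their prerequisites met. A is listed earlier, so A next.
Now L and H have their prerequisites met. L is listed earlier, so L next.
That leaves H as the only ready step → H.
G, J and D are all available; G is listed earlier → G.
J, D and K are all available; J is listed earlier → J.
Ready: D and K. D is listed earlier → D.
Now F, E and K have their prerequisites met. F is listed earlier, so F next.
E and K are both available; E is listed earlier → E.
C and K are both available; C is listed earlier → C.
Now I and K have their prerequisites met. I is listed earlier, so I next.
That leaves K as the only ready step → K.

B → A → L → H → G → J → D → F → E → C → I → K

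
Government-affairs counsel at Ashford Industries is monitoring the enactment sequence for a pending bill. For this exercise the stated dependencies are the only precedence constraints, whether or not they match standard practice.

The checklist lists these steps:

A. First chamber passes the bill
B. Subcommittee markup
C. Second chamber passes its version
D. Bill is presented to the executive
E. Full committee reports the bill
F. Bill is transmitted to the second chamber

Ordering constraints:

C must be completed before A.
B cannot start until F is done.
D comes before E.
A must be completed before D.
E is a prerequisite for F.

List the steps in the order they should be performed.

C, A, D, E, F, B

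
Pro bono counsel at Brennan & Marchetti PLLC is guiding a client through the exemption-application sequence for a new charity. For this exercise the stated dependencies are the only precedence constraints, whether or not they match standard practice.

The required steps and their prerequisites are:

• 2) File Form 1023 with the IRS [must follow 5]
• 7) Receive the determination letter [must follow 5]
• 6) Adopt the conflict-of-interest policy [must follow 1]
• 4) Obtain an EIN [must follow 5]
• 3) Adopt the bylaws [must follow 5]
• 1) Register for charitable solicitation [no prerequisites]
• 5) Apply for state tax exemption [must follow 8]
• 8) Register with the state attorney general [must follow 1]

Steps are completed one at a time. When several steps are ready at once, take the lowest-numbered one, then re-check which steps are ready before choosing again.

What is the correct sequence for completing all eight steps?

1 6 8 5 2 3 4 7

1 has no prerequisites → 1 first.
Now 6 and 8 have their prerequisites met. 6 has the earlier label, so 6 next.
Next only 8 has its prerequisites met → 8.
That leaves 5 as the only ready step → 5.
Ready: 2, 3, 4 and 7. 2 has the earlier label → 2.
Ready: 3, 4 and 7. 3 has the earlier label → 3.
4 and 7 are both available; 4 has the earlier label → 4.
7 is the only step now ready → 7.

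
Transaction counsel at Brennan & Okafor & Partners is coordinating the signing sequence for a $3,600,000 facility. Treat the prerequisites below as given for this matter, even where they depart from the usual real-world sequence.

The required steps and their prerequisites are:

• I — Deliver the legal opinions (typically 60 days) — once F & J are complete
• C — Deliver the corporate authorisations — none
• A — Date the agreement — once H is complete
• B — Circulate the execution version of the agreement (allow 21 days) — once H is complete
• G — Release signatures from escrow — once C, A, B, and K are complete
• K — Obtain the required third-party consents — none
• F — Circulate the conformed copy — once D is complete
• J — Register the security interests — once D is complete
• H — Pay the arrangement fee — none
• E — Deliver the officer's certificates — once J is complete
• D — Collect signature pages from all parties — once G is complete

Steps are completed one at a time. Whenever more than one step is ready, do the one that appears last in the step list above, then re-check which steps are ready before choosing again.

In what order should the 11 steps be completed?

H, K, B, A, C, G, D, J, E, F, I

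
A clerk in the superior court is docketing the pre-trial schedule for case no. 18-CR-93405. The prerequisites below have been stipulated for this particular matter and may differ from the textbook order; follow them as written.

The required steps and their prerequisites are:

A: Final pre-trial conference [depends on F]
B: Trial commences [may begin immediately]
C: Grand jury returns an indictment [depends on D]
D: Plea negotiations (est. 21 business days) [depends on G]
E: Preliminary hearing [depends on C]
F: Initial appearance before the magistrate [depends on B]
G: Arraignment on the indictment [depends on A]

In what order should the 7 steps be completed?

B F A G D C E

B has no prerequisites → B first.
F needed B, now all done → F.
That leaves A as the only ready step → A.
G needed A, now all done → G.
Next only D has its prerequisites met → D.
C is the only step now ready → C.
E is the only step now ready → E.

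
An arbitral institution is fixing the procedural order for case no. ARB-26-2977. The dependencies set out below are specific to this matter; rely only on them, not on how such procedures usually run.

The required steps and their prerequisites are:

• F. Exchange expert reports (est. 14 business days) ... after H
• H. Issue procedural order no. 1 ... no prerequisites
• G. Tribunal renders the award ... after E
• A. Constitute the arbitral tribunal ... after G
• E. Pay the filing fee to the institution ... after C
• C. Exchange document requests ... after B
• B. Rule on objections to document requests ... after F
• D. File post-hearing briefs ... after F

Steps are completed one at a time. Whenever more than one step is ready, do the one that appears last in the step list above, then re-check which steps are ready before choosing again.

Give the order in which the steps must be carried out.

H has no prerequisites → H first.
Next only F has its prerequisites met → F.
Now D and B have their prerequisites met. D is listed later, so D next.
Next only B has its prerequisites met → B.
That leaves C as the only ready step → C.
Next only E has its prerequisites met → E.
G needed E, now all done → G.
Next only A has its prerequisites met → A.

H F D B C E G A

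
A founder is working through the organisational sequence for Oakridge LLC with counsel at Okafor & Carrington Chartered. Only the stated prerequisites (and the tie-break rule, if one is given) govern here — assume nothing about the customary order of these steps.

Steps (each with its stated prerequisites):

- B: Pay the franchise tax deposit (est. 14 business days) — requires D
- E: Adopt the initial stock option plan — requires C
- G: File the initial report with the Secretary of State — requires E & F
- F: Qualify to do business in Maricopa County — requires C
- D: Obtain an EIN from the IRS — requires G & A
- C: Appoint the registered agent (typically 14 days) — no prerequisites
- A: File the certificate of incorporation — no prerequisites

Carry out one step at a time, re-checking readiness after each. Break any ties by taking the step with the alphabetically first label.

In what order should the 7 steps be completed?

A and C have no prerequisites; A has the earlier label, so A is first.
Next only C has its prerequisites met → C.
Now E and F have their prerequisites met. E has the earlier label, so E next.
Next only F has its prerequisites met → F.
G is the only step now ready → G.
D is the only step now ready → D.
B needed D, now all done → B.

A → C → E → F → G → D → B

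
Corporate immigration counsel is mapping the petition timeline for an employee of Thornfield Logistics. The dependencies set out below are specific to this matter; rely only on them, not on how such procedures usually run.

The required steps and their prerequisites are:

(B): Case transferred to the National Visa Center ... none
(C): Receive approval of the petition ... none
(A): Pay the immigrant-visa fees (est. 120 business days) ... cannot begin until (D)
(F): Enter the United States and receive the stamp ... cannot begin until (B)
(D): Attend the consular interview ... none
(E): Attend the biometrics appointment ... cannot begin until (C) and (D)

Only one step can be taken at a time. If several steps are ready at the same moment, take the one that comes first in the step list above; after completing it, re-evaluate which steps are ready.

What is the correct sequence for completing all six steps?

(B), (C), (F), (D), (A), (E)

Nothing is required for (B), (C) and (D). (B) is listed earlier → (B) first.
(F) now also ready, so the ready set is {(C), (F), (D)}; (C) is listed earlier → (C).
(F) and (D) are both available; (F) is listed earlier → (F).
(D) is the only step now ready → (D).
Now (A) and (E) have their prerequisites met. (A) is listed earlier, so (A) next.
(E) needed (C) and (D), now all done → (E).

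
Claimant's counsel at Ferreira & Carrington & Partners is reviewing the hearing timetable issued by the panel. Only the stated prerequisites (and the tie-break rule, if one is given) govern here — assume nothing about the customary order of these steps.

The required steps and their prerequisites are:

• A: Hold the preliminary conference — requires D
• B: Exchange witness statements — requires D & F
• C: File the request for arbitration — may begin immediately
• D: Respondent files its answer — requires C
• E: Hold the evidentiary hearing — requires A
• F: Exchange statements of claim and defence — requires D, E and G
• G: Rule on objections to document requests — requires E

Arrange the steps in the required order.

C, D, A, E, G, F, B

C has no prerequisites → C first.
D needed C, now all done → D.
A needed D, now all done → A.
E needed A, now all done → E.
G is the only step now ready → G.
F is the only step now ready → F.
B needed D and F, now all done → B.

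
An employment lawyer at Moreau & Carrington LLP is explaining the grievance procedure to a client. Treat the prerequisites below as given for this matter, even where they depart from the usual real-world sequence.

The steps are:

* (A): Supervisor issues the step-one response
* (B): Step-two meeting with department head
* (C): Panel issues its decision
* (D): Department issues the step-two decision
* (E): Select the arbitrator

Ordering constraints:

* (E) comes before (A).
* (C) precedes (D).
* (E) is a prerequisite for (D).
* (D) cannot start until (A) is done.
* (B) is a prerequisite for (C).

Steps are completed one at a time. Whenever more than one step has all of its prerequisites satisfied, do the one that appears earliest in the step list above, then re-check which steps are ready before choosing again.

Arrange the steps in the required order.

(B), (C), (E), (A), (D)

(B) and (E) have no prerequisites; (B) is listed earlier, so (B) is first.
(C) now also ready, so the ready set is {(C), (E)}; (C) is listed earlier → (C).
That leaves (E) as the only ready step → (E).
That leaves (A) as the only ready step → (A).
Next only (D) has its prerequisites met → (D).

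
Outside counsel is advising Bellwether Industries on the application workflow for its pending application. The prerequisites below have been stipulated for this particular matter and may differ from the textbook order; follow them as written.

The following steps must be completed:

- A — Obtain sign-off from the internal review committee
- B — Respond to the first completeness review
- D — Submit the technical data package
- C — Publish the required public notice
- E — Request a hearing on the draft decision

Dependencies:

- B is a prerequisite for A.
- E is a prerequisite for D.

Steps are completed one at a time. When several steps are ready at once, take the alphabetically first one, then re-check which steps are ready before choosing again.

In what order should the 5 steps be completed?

B A C E D

Nothing is required for B, C and E. B has the earlier label → B first.
A now also ready, so the ready set is {A, C, E}; A has the earlier label → A.
C and E are both available; C has the earlier label → C.
That leaves E as the only ready step → E.
D needed E, now all done → D.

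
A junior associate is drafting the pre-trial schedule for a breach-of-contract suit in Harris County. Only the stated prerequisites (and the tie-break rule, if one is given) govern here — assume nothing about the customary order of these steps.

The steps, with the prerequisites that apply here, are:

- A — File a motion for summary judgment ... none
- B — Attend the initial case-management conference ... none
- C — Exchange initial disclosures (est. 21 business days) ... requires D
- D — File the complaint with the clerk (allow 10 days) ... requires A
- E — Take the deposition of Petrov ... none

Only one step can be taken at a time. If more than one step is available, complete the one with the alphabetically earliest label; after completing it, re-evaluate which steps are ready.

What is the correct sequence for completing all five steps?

Nothing is required for A, B and E. A has the earlier label → A first.
D now also ready, so the ready set is {B, D, E}; B has the earlier label → B.
Now D and E have their prerequisites met. D has the earlier label, so D next.
C now also ready, so the ready set is {C, E}; C has the earlier label → C.
Next only E has its prerequisites met → E.

A, B, D, C, E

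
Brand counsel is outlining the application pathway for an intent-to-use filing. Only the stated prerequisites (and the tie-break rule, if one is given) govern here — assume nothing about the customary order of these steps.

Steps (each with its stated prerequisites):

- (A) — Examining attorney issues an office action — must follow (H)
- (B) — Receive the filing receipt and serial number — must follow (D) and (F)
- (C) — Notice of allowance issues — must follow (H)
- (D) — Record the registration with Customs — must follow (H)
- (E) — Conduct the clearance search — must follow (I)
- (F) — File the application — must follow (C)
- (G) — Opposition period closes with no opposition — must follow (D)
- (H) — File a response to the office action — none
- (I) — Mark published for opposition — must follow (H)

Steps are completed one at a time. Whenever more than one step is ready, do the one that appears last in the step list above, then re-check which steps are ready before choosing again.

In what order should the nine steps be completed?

(H), (I), (E), (D), (G), (C), (F), (B), (A)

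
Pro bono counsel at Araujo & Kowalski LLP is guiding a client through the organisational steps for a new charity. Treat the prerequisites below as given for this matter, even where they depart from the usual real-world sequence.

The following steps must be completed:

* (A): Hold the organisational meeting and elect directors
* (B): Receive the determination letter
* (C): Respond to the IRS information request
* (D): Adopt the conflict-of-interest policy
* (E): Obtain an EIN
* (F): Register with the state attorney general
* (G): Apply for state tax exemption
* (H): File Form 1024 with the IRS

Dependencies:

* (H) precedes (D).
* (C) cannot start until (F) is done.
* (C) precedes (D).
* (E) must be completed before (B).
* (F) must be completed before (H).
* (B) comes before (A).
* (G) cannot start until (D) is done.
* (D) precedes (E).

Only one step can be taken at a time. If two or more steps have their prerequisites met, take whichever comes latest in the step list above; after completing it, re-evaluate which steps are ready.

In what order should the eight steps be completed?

(F) has no prerequisites → (F) first.
(H) and (C) are both available; (H) is listed later → (H).
That leaves (C) as the only ready step → (C).
(D) needed (H) and (C), now all done → (D).
Ready: (G) and (E). (G) is listed later → (G).
(E) needed (D), now all done → (E).
That leaves (B) as the only ready step → (B).
(A) needed (B), now all done → (A).

(F) (H) (C) (D) (G) (E) (B) (A)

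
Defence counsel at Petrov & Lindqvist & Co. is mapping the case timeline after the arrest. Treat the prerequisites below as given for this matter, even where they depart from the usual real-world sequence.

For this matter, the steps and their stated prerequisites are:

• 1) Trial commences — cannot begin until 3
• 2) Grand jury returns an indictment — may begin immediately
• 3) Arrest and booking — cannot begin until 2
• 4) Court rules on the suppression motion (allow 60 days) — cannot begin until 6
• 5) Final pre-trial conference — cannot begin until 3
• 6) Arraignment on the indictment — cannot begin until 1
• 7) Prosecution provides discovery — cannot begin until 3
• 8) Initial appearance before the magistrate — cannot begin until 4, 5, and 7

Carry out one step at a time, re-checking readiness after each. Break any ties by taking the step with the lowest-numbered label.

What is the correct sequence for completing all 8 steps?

2 3 1 5 6 4 7 8

2 has no prerequisites → 2 first.
3 needed 2, now all done → 3.
Ready: 1, 5 and 7. 1 has the earlier label → 1.
5, 6 and 7 are all available; 5 has the earlier label → 5.
Now 6 and 7 have their prerequisites met. 6 has the earlier label, so 6 next.
4 and 7 are both available; 4 has the earlier label → 4.
7 needed 3, now all done → 7.
Next only 8 has its prerequisites met → 8.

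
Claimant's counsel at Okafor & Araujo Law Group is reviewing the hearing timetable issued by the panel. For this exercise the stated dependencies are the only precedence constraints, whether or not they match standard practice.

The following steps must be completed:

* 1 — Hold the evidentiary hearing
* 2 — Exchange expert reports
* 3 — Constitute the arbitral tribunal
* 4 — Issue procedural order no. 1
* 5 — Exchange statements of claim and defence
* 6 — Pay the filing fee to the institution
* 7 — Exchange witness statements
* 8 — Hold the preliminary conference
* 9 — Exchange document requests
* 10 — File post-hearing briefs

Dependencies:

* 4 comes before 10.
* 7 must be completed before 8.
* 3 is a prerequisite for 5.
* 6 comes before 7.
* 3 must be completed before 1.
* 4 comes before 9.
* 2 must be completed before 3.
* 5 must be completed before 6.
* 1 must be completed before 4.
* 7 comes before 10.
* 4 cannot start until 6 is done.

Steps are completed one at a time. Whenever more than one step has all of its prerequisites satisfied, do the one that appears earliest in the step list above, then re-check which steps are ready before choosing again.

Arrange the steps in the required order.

2, 3, 1, 5, 6, 4, 7, 8, 9, 10

2 is the only step with nothing outstanding, so it goes first.
3 needed 2, now all done → 3.
1 and 5 are both available; 1 is listed earlier → 1.
Next only 5 has its prerequisites met → 5.
6 is the only step now ready → 6.
Ready: 4 and 7. 4 is listed earlier → 4.
9 now also ready, so the ready set is {7, 9}; 7 is listed earlier → 7.
8, 9 and 10 are all available; 8 is listed earlier → 8.
Now 9 and 10 have their prerequisites met. 9 is listed earlier, so 9 next.
10 is the only step now ready → 10.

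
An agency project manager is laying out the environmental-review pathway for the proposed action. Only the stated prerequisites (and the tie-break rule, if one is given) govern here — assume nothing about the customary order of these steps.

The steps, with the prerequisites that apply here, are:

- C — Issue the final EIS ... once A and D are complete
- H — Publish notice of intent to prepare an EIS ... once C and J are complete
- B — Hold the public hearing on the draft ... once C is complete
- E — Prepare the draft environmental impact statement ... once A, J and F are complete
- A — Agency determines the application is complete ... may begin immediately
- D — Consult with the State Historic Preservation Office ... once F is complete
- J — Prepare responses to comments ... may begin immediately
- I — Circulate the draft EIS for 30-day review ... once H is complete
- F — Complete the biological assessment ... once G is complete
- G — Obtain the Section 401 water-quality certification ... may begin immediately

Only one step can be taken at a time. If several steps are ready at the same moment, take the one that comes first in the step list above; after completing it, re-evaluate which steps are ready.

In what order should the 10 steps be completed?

A J G F E D C H B I

Nothing is required for A, J and G. A is listed earlier → A first.
Ready: J and G. J is listed earlier → J.
That leaves G as the only ready step → G.
F is the only step now ready → F.
Ready: E and D. E is listed earlier → E.
That leaves D as the only ready step → D.
C needed A and D, now all done → C.
Ready: H and B. H is listed earlier → H.
I now also ready, so the ready set is {B, I}; B is listed earlier → B.
I needed H, now all done → I.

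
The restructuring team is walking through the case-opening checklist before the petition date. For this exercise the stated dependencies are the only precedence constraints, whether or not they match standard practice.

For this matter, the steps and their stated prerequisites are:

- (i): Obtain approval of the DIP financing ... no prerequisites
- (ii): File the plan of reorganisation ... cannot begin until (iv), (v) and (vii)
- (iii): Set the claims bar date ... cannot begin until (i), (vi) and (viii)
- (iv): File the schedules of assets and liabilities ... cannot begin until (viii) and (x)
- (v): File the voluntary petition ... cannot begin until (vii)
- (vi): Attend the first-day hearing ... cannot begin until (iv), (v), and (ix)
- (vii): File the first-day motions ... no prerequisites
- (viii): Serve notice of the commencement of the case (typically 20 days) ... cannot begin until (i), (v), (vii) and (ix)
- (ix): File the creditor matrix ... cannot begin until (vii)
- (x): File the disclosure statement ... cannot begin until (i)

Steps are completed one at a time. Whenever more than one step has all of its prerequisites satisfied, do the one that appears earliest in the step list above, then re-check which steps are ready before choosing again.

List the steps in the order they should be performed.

(i), (vii), (v), (ix), (viii), (x), (iv), (ii), (vi), (iii)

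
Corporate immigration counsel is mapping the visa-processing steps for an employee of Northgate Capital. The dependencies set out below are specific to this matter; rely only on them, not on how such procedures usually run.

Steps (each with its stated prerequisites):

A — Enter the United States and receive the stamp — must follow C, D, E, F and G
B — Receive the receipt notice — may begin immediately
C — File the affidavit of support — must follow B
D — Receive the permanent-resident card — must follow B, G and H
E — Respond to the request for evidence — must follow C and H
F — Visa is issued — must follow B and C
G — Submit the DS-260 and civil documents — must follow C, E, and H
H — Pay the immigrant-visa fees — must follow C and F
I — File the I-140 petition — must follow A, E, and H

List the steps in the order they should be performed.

B, C, F, H, E, G, D, A, I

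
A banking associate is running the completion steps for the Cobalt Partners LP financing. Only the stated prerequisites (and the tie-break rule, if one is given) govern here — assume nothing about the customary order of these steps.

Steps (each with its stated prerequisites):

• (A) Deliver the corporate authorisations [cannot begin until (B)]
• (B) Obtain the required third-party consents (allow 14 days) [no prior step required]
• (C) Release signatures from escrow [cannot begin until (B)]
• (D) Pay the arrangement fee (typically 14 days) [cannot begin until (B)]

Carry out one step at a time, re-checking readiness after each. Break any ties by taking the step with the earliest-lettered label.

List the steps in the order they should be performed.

(B) → (A) → (C) → (D)

(B) has no prerequisites → (B) first.
Ready: (A), (C) and (D). (A) has the earlier label → (A).
(C) and (D) are both available; (C) has the earlier label → (C).
(D) is the only step now ready → (D).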